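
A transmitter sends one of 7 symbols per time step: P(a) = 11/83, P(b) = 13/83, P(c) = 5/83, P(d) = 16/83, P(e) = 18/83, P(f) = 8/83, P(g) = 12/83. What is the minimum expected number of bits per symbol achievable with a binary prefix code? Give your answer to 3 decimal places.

Repeatedly combine the two least-probable nodes; the expected code length is the sum of the merged weights.
merge 5/83 + 8/83 → 13/83
merge 11/83 + 12/83 → 23/83
merge 13/83 + 13/83 → 26/83
merge 16/83 + 18/83 → 34/83
merge 23/83 + 26/83 → 49/83
merge 34/83 + 49/83 → 1
L = 13/83 + 23/83 + 26/83 + 34/83 + 49/83 + 1 = 228/83 ≈ 2.747 bits/symbol.

2.747 bits/symbol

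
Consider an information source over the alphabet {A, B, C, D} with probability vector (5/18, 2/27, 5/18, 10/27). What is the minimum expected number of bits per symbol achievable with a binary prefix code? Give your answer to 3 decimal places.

1.981 bits/symbol

Repeatedly combine the two least-probable nodes; the expected code length is the sum of the merged weights.
merge 2/27 + 5/18 → 19/54
merge 5/18 + 19/54 → 17/27
merge 10/27 + 17/27 → 1
L = 19/54 + 17/27 + 1 = 107/54 ≈ 1.981 bits/symbol.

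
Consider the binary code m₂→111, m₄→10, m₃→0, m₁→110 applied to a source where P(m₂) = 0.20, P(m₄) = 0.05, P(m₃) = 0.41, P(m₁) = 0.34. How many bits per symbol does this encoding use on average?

2.13 bits/symbol

L̄ = Σ pᵢ·ℓᵢ = 0.20·3 + 0.05·2 + 0.41·1 + 0.34·3 = 2.13 bits/symbol.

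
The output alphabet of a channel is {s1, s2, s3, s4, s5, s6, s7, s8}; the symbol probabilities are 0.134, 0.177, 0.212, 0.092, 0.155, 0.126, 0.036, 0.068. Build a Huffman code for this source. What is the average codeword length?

2.892 bits/symbol

Repeatedly combine the two least-probable nodes; the expected code length is the sum of the merged weights.
merge 9/250 + 17/250 → 13/125
merge 23/250 + 13/125 → 49/250
merge 63/500 + 67/500 → 13/50
merge 31/200 + 177/1000 → 83/250
merge 49/250 + 53/250 → 51/125
merge 13/50 + 83/250 → 74/125
merge 51/125 + 74/125 → 1
L = 13/125 + 49/250 + 13/50 + 83/250 + 51/125 + 74/125 + 1 = 723/250 = 2.892 bits/symbol.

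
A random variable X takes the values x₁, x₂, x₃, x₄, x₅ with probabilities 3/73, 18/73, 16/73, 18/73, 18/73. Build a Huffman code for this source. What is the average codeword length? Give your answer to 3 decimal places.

2.260 bits/symbol

Repeatedly combine the two least-probable nodes; the expected code length is the sum of the merged weights.
merge 3/73 + 16/73 → 19/73
merge 18/73 + 18/73 → 36/73
merge 18/73 + 19/73 → 37/73
merge 36/73 + 37/73 → 1
L = 19/73 + 36/73 + 37/73 + 1 = 165/73 ≈ 2.260 bits/symbol.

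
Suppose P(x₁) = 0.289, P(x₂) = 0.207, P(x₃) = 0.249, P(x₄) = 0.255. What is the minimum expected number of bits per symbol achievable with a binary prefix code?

2 bits/symbol

Repeatedly combine the two least-probable nodes; the expected code length is the sum of the merged weights.
merge 207/1000 + 249/1000 → 57/125
merge 51/200 + 289/1000 → 68/125
merge 57/125 + 68/125 → 1
L = 57/125 + 68/125 + 1 = 2 bits/symbol.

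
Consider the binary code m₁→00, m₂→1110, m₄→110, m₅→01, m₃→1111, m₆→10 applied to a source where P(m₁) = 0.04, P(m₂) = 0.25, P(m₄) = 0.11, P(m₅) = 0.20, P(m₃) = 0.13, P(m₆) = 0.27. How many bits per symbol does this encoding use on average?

L̄ = Σ pᵢ·ℓᵢ = 0.04·2 + 0.25·4 + 0.11·3 + 0.20·2 + 0.13·4 + 0.27·2 = 2.87 bits/symbol.

2.87 bits/symbol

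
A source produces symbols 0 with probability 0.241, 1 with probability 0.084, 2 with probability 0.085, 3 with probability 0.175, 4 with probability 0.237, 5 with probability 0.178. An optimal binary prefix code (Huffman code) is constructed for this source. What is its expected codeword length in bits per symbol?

2.513 bits/symbol

Repeatedly combine the two least-probable nodes; the expected code length is the sum of the merged weights.
merge 21/250 + 17/200 → 169/1000
merge 169/1000 + 7/40 → 43/125
merge 89/500 + 237/1000 → 83/200
merge 241/1000 + 43/125 → 117/200
merge 83/200 + 117/200 → 1
L = 169/1000 + 43/125 + 83/200 + 117/200 + 1 = 2513/1000 = 2.513 bits/symbol.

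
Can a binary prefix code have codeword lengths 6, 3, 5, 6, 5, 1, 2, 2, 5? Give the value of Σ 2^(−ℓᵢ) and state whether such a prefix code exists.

1.25; no

With common denominator 2^6 = 64: Σ 2^(−ℓᵢ) = 1/64 + 8/64 + 2/64 + 1/64 + 2/64 + 32/64 + 16/64 + 16/64 + 2/64 = 80/64 = 1.25.
Kraft's inequality requires Σ ≤ 1; here Σ = 1.25 > 1, so no such prefix code exists.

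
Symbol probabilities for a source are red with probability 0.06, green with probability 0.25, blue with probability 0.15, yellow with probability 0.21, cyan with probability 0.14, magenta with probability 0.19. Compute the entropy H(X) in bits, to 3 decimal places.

2.479 bits

H = −Σ pᵢ log₂ pᵢ.
−0.06·log₂(0.06) = 0.2435
−0.25·log₂(0.25) = 0.5000
−0.15·log₂(0.15) = 0.4105
−0.21·log₂(0.21) = 0.4728
−0.14·log₂(0.14) = 0.3971
−0.19·log₂(0.19) = 0.4552
Sum ≈ 2.4792 → 2.479 bits.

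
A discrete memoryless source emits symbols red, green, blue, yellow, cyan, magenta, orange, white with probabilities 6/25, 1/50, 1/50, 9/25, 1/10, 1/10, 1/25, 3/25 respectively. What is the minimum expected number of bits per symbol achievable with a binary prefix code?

Repeatedly combine the two least-probable nodes; the expected code length is the sum of the merged weights.
merge 1/50 + 1/50 → 1/25
merge 1/25 + 1/25 → 2/25
merge 2/25 + 1/10 → 9/50
merge 1/10 + 3/25 → 11/50
merge 9/50 + 11/50 → 2/5
merge 6/25 + 9/25 → 3/5
merge 2/5 + 3/5 → 1
L = 1/25 + 2/25 + 9/50 + 11/50 + 2/5 + 3/5 + 1 = 63/25 = 2.52 bits/symbol.

2.52 bits/symbol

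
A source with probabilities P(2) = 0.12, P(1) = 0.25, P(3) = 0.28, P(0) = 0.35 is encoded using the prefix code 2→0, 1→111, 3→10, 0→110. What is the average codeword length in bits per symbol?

L̄ = Σ pᵢ·ℓᵢ = 0.12·1 + 0.25·3 + 0.28·2 + 0.35·3 = 2.48 bits/symbol.

2.48 bits/symbol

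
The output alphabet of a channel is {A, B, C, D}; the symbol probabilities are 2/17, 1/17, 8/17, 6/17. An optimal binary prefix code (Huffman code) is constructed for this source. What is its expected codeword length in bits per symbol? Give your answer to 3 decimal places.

1.706 bits/symbol

Repeatedly combine the two least-probable nodes; the expected code length is the sum of the merged weights.
merge 1/17 + 2/17 → 3/17
merge 3/17 + 6/17 → 9/17
merge 8/17 + 9/17 → 1
L = 3/17 + 9/17 + 1 = 29/17 ≈ 1.706 bits/symbol.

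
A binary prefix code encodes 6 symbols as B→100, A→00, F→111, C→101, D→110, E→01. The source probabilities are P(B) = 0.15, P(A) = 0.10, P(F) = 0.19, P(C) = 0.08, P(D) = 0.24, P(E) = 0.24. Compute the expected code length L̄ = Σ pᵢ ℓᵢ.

L̄ = Σ pᵢ·ℓᵢ = 0.15·3 + 0.10·2 + 0.19·3 + 0.08·3 + 0.24·3 + 0.24·2 = 2.66 bits/symbol.

2.66 bits/symbol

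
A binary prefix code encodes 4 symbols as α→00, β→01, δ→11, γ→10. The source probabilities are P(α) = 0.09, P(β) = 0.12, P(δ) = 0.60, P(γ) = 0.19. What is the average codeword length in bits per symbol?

2 bits/symbol

L̄ = Σ pᵢ·ℓᵢ = 0.09·2 + 0.12·2 + 0.60·2 + 0.19·2 = 2 bits/symbol.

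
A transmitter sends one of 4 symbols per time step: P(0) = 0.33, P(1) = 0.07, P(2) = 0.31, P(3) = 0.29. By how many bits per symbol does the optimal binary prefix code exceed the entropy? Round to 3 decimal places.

Entropy H = −Σ p log₂ p ≈ 1.8381 bits.
Huffman merges: 7/100+29/100→9/25; 31/100+33/100→16/25; 9/25+16/25→1. L = 2 ≈ 2.0000.
L − H = 2.0000 − 1.8381 = 0.162 bits.

0.162 bits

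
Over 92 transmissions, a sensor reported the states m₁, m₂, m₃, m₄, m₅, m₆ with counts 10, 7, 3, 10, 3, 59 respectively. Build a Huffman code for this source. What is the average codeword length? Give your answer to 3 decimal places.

Probabilities are the counts divided by 92.
Repeatedly combine the two least-probable nodes; the expected code length is the sum of the merged weights.
merge 3/92 + 3/92 → 3/46
merge 3/46 + 7/92 → 13/92
merge 5/46 + 5/46 → 5/23
merge 13/92 + 5/23 → 33/92
merge 33/92 + 59/92 → 1
L = 3/46 + 13/92 + 5/23 + 33/92 + 1 = 41/23 ≈ 1.783 bits/symbol.

1.783 bits/symbol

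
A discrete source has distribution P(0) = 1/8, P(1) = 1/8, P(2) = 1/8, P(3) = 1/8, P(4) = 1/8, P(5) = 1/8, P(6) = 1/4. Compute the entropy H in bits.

Each probability is a power of 1/2, so log₂(1/p) is an integer.
H = Σ p·log₂(1/p) = 1/8·3 + 1/8·3 + 1/8·3 + 1/8·3 + 1/8·3 + 1/8·3 + 1/4·2 = 2.75 bits.

2.75 bits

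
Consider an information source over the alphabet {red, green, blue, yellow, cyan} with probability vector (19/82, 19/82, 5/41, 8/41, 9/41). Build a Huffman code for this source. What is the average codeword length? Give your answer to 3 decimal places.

Repeatedly combine the two least-probable nodes; the expected code length is the sum of the merged weights.
merge 5/41 + 8/41 → 13/41
merge 9/41 + 19/82 → 37/82
merge 19/82 + 13/41 → 45/82
merge 37/82 + 45/82 → 1
L = 13/41 + 37/82 + 45/82 + 1 = 95/41 ≈ 2.317 bits/symbol.

2.317 bits/symbol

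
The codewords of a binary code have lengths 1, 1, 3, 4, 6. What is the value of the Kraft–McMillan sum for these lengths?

1.203125

With common denominator 2^6 = 64: Σ 2^(−ℓᵢ) = 32/64 + 32/64 + 8/64 + 4/64 + 1/64 = 77/64 = 1.203125.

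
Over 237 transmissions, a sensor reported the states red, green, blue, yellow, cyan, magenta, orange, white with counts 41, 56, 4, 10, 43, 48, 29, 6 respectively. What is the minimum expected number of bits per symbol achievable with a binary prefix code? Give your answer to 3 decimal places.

Probabilities are the counts divided by 237.
Repeatedly combine the two least-probable nodes; the expected code length is the sum of the merged weights.
merge 4/237 + 2/79 → 10/237
merge 10/237 + 10/237 → 20/237
merge 20/237 + 29/237 → 49/237
merge 41/237 + 43/237 → 28/79
merge 16/79 + 49/237 → 97/237
merge 56/237 + 28/79 → 140/237
merge 97/237 + 140/237 → 1
L = 10/237 + 20/237 + 49/237 + 28/79 + 97/237 + 140/237 + 1 = 637/237 ≈ 2.688 bits/symbol.

2.688 bits/symbol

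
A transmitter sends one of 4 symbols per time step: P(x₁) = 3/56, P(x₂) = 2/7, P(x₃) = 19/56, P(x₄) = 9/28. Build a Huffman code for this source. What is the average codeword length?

2 bits/symbol

Repeatedly combine the two least-probable nodes; the expected code length is the sum of the merged weights.
merge 3/56 + 2/7 → 19/56
merge 9/28 + 19/56 → 37/56
merge 19/56 + 37/56 → 1
L = 19/56 + 37/56 + 1 = 2 bits/symbol.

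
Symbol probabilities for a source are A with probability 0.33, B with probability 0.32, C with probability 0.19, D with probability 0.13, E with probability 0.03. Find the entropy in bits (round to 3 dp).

2.043 bits

H = −Σ pᵢ log₂ pᵢ.
−0.33·log₂(0.33) = 0.5278
−0.32·log₂(0.32) = 0.5260
−0.19·log₂(0.19) = 0.4552
−0.13·log₂(0.13) = 0.3826
−0.03·log₂(0.03) = 0.1518
Sum ≈ 2.0435 → 2.043 bits.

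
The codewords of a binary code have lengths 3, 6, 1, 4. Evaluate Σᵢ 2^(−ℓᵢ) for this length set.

0.703125

With common denominator 2^6 = 64: Σ 2^(−ℓᵢ) = 8/64 + 1/64 + 32/64 + 4/64 = 45/64 = 0.703125.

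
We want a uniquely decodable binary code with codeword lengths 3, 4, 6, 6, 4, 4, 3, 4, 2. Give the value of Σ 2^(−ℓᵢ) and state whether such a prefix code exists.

0.78125; yes

With common denominator 2^6 = 64: Σ 2^(−ℓᵢ) = 8/64 + 4/64 + 1/64 + 1/64 + 4/64 + 4/64 + 8/64 + 4/64 + 16/64 = 50/64 = 0.78125.
Kraft's inequality requires Σ ≤ 1; here Σ = 0.78125 ≤ 1, so such a prefix code exists.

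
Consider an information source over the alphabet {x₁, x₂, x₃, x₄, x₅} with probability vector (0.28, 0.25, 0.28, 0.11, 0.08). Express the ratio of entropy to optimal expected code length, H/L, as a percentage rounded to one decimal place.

Entropy H = −Σ p log₂ p ≈ 2.1702 bits.
Huffman merges: 2/25+11/100→19/100; 19/100+1/4→11/25; 7/25+7/25→14/25; 11/25+14/25→1. L = 219/100 ≈ 2.1900.
Efficiency = H/L = 2.1702/2.1900 = 99.1%.

99.1%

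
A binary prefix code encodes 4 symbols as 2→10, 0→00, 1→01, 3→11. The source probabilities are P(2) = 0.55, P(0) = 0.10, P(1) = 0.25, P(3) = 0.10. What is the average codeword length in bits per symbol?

L̄ = Σ pᵢ·ℓᵢ = 0.55·2 + 0.10·2 + 0.25·2 + 0.10·2 = 2 bits/symbol.

2 bits/symbol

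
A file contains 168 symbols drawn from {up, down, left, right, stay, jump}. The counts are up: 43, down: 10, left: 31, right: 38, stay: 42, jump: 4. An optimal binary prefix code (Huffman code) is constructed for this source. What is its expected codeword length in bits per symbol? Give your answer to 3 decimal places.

Probabilities are the counts divided by 168.
Repeatedly combine the two least-probable nodes; the expected code length is the sum of the merged weights.
merge 1/42 + 5/84 → 1/12
merge 1/12 + 31/168 → 15/56
merge 19/84 + 1/4 → 10/21
merge 43/168 + 15/56 → 11/21
merge 10/21 + 11/21 → 1
L = 1/12 + 15/56 + 10/21 + 11/21 + 1 = 395/168 ≈ 2.351 bits/symbol.

2.351 bits/symbol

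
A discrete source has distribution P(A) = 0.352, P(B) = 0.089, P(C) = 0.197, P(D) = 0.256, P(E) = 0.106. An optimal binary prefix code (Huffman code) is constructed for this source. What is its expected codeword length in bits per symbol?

2.195 bits/symbol

Repeatedly combine the two least-probable nodes; the expected code length is the sum of the merged weights.
merge 89/1000 + 53/500 → 39/200
merge 39/200 + 197/1000 → 49/125
merge 32/125 + 44/125 → 76/125
merge 49/125 + 76/125 → 1
L = 39/200 + 49/125 + 76/125 + 1 = 439/200 = 2.195 bits/symbol.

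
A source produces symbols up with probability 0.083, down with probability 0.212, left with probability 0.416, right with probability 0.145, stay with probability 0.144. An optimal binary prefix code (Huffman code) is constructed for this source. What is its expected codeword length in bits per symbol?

2.168 bits/symbol

Repeatedly combine the two least-probable nodes; the expected code length is the sum of the merged weights.
merge 83/1000 + 18/125 → 227/1000
merge 29/200 + 53/250 → 357/1000
merge 227/1000 + 357/1000 → 73/125
merge 52/125 + 73/125 → 1
L = 227/1000 + 357/1000 + 73/125 + 1 = 271/125 = 2.168 bits/symbol.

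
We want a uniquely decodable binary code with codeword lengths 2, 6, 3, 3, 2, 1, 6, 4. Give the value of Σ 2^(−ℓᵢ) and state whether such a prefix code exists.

With common denominator 2^6 = 64: Σ 2^(−ℓᵢ) = 16/64 + 1/64 + 8/64 + 8/64 + 16/64 + 32/64 + 1/64 + 4/64 = 86/64 = 1.34375.
Kraft's inequality requires Σ ≤ 1; here Σ = 1.34375 > 1, so no such prefix code exists.

1.34375; no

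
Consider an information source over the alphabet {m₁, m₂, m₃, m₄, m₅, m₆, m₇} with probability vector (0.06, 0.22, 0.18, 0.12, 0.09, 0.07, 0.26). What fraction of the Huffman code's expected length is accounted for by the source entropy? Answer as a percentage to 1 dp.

99.0%

Entropy H = −Σ p log₂ p ≈ 2.6230 bits.
Huffman merges: 3/50+7/100→13/100; 9/100+3/25→21/100; 13/100+9/50→31/100; 21/100+11/50→43/100; 13/50+31/100→57/100; 43/100+57/100→1. L = 53/20 ≈ 2.6500.
Efficiency = H/L = 2.6230/2.6500 = 99.0%.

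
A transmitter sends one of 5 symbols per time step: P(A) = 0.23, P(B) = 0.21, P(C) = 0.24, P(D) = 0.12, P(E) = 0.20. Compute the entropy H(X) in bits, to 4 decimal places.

H = −Σ pᵢ log₂ pᵢ.
−0.23·log₂(0.23) = 0.4877
−0.21·log₂(0.21) = 0.4728
−0.24·log₂(0.24) = 0.4941
−0.12·log₂(0.12) = 0.3671
−0.20·log₂(0.20) = 0.4644
Sum ≈ 2.2861 → 2.2861 bits.

2.2861 bits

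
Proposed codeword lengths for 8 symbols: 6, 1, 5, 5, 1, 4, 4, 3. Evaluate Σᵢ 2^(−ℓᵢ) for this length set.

With common denominator 2^6 = 64: Σ 2^(−ℓᵢ) = 1/64 + 32/64 + 2/64 + 2/64 + 32/64 + 4/64 + 4/64 + 8/64 = 85/64 = 1.328125.

1.328125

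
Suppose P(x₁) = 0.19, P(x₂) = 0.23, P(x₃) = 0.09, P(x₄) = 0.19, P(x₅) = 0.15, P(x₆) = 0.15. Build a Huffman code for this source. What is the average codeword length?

Repeatedly combine the two least-probable nodes; the expected code length is the sum of the merged weights.
merge 9/100 + 3/20 → 6/25
merge 3/20 + 19/100 → 17/50
merge 19/100 + 23/100 → 21/50
merge 6/25 + 17/50 → 29/50
merge 21/50 + 29/50 → 1
L = 6/25 + 17/50 + 21/50 + 29/50 + 1 = 129/50 = 2.58 bits/symbol.

2.58 bits/symbol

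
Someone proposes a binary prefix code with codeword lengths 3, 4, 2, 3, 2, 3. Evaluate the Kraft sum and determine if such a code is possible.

0.9375; yes

With common denominator 2^4 = 16: Σ 2^(−ℓᵢ) = 2/16 + 1/16 + 4/16 + 2/16 + 4/16 + 2/16 = 15/16 = 0.9375.
Kraft's inequality requires Σ ≤ 1; here Σ = 0.9375 ≤ 1, so such a prefix code exists.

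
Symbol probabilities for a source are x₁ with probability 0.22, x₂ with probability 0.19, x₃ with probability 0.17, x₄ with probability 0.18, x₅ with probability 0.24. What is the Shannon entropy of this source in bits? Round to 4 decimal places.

2.3098 bits

H = −Σ pᵢ log₂ pᵢ.
−0.22·log₂(0.22) = 0.4806
−0.19·log₂(0.19) = 0.4552
−0.17·log₂(0.17) = 0.4346
−0.18·log₂(0.18) = 0.4453
−0.24·log₂(0.24) = 0.4941
Sum ≈ 2.3098 → 2.3098 bits.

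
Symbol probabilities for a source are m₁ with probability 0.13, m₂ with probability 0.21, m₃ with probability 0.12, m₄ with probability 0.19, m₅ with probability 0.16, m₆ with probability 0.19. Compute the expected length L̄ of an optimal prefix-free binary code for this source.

Repeatedly combine the two least-probable nodes; the expected code length is the sum of the merged weights.
merge 3/25 + 13/100 → 1/4
merge 4/25 + 19/100 → 7/20
merge 19/100 + 21/100 → 2/5
merge 1/4 + 7/20 → 3/5
merge 2/5 + 3/5 → 1
L = 1/4 + 7/20 + 2/5 + 3/5 + 1 = 13/5 = 2.6 bits/symbol.

2.6 bits/symbol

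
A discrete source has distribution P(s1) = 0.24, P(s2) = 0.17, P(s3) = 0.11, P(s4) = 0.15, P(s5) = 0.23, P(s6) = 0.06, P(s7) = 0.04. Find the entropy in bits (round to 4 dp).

H = −Σ pᵢ log₂ pᵢ.
−0.24·log₂(0.24) = 0.4941
−0.17·log₂(0.17) = 0.4346
−0.11·log₂(0.11) = 0.3503
−0.15·log₂(0.15) = 0.4105
−0.23·log₂(0.23) = 0.4877
−0.06·log₂(0.06) = 0.2435
−0.04·log₂(0.04) = 0.1858
Sum ≈ 2.6065 → 2.6065 bits.

2.6065 bits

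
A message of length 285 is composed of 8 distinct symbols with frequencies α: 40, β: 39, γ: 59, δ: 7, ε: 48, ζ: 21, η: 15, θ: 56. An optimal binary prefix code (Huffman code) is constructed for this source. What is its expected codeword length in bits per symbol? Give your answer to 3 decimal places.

2.825 bits/symbol

Probabilities are the counts divided by 285.
Repeatedly combine the two least-probable nodes; the expected code length is the sum of the merged weights.
merge 7/285 + 1/19 → 22/285
merge 7/95 + 22/285 → 43/285
merge 13/95 + 8/57 → 79/285
merge 43/285 + 16/95 → 91/285
merge 56/285 + 59/285 → 23/57
merge 79/285 + 91/285 → 34/57
merge 23/57 + 34/57 → 1
L = 22/285 + 43/285 + 79/285 + 91/285 + 23/57 + 34/57 + 1 = 161/57 ≈ 2.825 bits/symbol.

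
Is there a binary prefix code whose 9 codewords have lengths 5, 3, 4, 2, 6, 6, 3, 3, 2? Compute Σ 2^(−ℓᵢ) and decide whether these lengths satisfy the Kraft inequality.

With common denominator 2^6 = 64: Σ 2^(−ℓᵢ) = 2/64 + 8/64 + 4/64 + 16/64 + 1/64 + 1/64 + 8/64 + 8/64 + 16/64 = 64/64 = 1.
Kraft's inequality requires Σ ≤ 1; here Σ = 1 ≤ 1, so such a prefix code exists.

1; yes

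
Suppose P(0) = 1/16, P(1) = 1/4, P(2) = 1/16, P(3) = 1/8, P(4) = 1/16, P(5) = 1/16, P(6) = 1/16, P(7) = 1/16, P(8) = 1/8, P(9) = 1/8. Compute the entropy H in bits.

Each probability is a power of 1/2, so log₂(1/p) is an integer.
H = Σ p·log₂(1/p) = 1/16·4 + 1/4·2 + 1/16·4 + 1/8·3 + 1/16·4 + 1/16·4 + 1/16·4 + 1/16·4 + 1/8·3 + 1/8·3 = 3.125 bits.

3.125 bits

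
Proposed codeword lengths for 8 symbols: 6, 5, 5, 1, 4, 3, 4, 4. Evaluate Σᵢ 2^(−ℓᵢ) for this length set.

0.890625

With common denominator 2^6 = 64: Σ 2^(−ℓᵢ) = 1/64 + 2/64 + 2/64 + 32/64 + 4/64 + 8/64 + 4/64 + 4/64 = 57/64 = 0.890625.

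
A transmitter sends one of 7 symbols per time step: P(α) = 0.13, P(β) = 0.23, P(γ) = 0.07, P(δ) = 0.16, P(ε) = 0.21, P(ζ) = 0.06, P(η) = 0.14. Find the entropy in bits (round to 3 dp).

H = −Σ pᵢ log₂ pᵢ.
−0.13·log₂(0.13) = 0.3826
−0.23·log₂(0.23) = 0.4877
−0.07·log₂(0.07) = 0.2686
−0.16·log₂(0.16) = 0.4230
−0.21·log₂(0.21) = 0.4728
−0.06·log₂(0.06) = 0.2435
−0.14·log₂(0.14) = 0.3971
Sum ≈ 2.6754 → 2.675 bits.

2.675 bits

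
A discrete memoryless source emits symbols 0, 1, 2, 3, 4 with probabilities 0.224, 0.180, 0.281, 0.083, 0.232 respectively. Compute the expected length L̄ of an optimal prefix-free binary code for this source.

Repeatedly combine the two least-probable nodes; the expected code length is the sum of the merged weights.
merge 83/1000 + 9/50 → 263/1000
merge 28/125 + 29/125 → 57/125
merge 263/1000 + 281/1000 → 68/125
merge 57/125 + 68/125 → 1
L = 263/1000 + 57/125 + 68/125 + 1 = 2263/1000 = 2.263 bits/symbol.

2.263 bits/symbol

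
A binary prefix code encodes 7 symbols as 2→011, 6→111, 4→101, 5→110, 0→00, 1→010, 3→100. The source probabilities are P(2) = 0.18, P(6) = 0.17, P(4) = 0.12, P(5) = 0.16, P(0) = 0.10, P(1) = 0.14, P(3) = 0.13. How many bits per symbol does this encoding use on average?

2.9 bits/symbol

L̄ = Σ pᵢ·ℓᵢ = 0.18·3 + 0.17·3 + 0.12·3 + 0.16·3 + 0.10·2 + 0.14·3 + 0.13·3 = 2.9 bits/symbol.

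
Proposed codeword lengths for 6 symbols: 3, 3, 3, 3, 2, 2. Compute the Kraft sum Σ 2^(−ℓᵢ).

With common denominator 2^3 = 8: Σ 2^(−ℓᵢ) = 1/8 + 1/8 + 1/8 + 1/8 + 2/8 + 2/8 = 8/8 = 1.

1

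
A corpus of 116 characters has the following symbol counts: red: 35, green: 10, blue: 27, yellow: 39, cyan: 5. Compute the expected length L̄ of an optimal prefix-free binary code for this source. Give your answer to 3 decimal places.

Probabilities are the counts divided by 116.
Repeatedly combine the two least-probable nodes; the expected code length is the sum of the merged weights.
merge 5/116 + 5/58 → 15/116
merge 15/116 + 27/116 → 21/58
merge 35/116 + 39/116 → 37/58
merge 21/58 + 37/58 → 1
L = 15/116 + 21/58 + 37/58 + 1 = 247/116 ≈ 2.129 bits/symbol.

2.129 bits/symbol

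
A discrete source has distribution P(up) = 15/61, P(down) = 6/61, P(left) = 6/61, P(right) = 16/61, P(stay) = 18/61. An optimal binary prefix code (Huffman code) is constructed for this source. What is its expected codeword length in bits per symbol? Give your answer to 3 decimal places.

Repeatedly combine the two least-probable nodes; the expected code length is the sum of the merged weights.
merge 6/61 + 6/61 → 12/61
merge 12/61 + 15/61 → 27/61
merge 16/61 + 18/61 → 34/61
merge 27/61 + 34/61 → 1
L = 12/61 + 27/61 + 34/61 + 1 = 134/61 ≈ 2.197 bits/symbol.

2.197 bits/symbol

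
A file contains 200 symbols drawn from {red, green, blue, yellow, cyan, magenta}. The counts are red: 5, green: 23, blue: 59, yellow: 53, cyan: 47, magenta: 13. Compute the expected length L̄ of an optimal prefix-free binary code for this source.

2.295 bits/symbol

Probabilities are the counts divided by 200.
Repeatedly combine the two least-probable nodes; the expected code length is the sum of the merged weights.
merge 1/40 + 13/200 → 9/100
merge 9/100 + 23/200 → 41/200
merge 41/200 + 47/200 → 11/25
merge 53/200 + 59/200 → 14/25
merge 11/25 + 14/25 → 1
L = 9/100 + 41/200 + 11/25 + 14/25 + 1 = 459/200 = 2.295 bits/symbol.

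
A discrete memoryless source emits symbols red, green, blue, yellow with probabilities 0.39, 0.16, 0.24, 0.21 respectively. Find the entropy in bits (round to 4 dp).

H = −Σ pᵢ log₂ pᵢ.
−0.39·log₂(0.39) = 0.5298
−0.16·log₂(0.16) = 0.4230
−0.24·log₂(0.24) = 0.4941
−0.21·log₂(0.21) = 0.4728
Sum ≈ 1.9198 → 1.9198 bits.

1.9198 bits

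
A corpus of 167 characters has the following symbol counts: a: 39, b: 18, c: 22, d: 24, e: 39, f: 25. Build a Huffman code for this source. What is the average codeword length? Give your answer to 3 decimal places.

Probabilities are the counts divided by 167.
Repeatedly combine the two least-probable nodes; the expected code length is the sum of the merged weights.
merge 18/167 + 22/167 → 40/167
merge 24/167 + 25/167 → 49/167
merge 39/167 + 39/167 → 78/167
merge 40/167 + 49/167 → 89/167
merge 78/167 + 89/167 → 1
L = 40/167 + 49/167 + 78/167 + 89/167 + 1 = 423/167 ≈ 2.533 bits/symbol.

2.533 bits/symbol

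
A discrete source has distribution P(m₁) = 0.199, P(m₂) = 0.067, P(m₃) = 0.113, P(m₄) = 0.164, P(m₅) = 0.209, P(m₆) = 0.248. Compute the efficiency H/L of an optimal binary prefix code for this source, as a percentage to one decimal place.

98.2%

Entropy H = −Σ p log₂ p ≈ 2.4789 bits.
Huffman merges: 67/1000+113/1000→9/50; 41/250+9/50→43/125; 199/1000+209/1000→51/125; 31/125+43/125→74/125; 51/125+74/125→1. L = 631/250 ≈ 2.5240.
Efficiency = H/L = 2.4789/2.5240 = 98.2%.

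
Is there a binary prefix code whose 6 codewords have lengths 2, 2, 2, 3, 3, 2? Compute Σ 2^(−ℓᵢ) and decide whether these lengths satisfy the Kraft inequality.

1.25; no

With common denominator 2^3 = 8: Σ 2^(−ℓᵢ) = 2/8 + 2/8 + 2/8 + 1/8 + 1/8 + 2/8 = 10/8 = 1.25.
Kraft's inequality requires Σ ≤ 1; here Σ = 1.25 > 1, so no such prefix code exists.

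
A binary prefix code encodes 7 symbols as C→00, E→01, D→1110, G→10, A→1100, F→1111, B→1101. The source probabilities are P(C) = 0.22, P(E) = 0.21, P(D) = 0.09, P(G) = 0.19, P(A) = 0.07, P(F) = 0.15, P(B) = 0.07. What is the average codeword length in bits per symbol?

2.76 bits/symbol

L̄ = Σ pᵢ·ℓᵢ = 0.22·2 + 0.21·2 + 0.09·4 + 0.19·2 + 0.07·4 + 0.15·4 + 0.07·4 = 2.76 bits/symbol.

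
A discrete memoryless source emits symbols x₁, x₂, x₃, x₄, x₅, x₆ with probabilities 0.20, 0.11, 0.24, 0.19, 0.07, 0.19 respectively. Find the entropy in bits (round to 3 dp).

2.488 bits

H = −Σ pᵢ log₂ pᵢ.
−0.20·log₂(0.20) = 0.4644
−0.11·log₂(0.11) = 0.3503
−0.24·log₂(0.24) = 0.4941
−0.19·log₂(0.19) = 0.4552
−0.07·log₂(0.07) = 0.2686
−0.19·log₂(0.19) = 0.4552
Sum ≈ 2.4878 → 2.488 bits.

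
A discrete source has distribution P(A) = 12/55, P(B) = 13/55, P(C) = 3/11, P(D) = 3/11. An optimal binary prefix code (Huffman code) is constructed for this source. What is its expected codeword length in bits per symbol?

2 bits/symbol

Repeatedly combine the two least-probable nodes; the expected code length is the sum of the merged weights.
merge 12/55 + 13/55 → 5/11
merge 3/11 + 3/11 → 6/11
merge 5/11 + 6/11 → 1
L = 5/11 + 6/11 + 1 = 2 bits/symbol.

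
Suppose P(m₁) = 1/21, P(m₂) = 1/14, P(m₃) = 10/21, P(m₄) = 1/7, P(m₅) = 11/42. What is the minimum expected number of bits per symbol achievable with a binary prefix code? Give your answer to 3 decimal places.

Repeatedly combine the two least-probable nodes; the expected code length is the sum of the merged weights.
merge 1/21 + 1/14 → 5/42
merge 5/42 + 1/7 → 11/42
merge 11/42 + 11/42 → 11/21
merge 10/21 + 11/21 → 1
L = 5/42 + 11/42 + 11/21 + 1 = 40/21 ≈ 1.905 bits/symbol.

1.905 bits/symbol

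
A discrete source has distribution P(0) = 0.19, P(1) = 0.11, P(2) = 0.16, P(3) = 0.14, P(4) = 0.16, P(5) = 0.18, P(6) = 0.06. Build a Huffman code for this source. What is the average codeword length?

Repeatedly combine the two least-probable nodes; the expected code length is the sum of the merged weights.
merge 3/50 + 11/100 → 17/100
merge 7/50 + 4/25 → 3/10
merge 4/25 + 17/100 → 33/100
merge 9/50 + 19/100 → 37/100
merge 3/10 + 33/100 → 63/100
merge 37/100 + 63/100 → 1
L = 17/100 + 3/10 + 33/100 + 37/100 + 63/100 + 1 = 14/5 = 2.8 bits/symbol.

2.8 bits/symbol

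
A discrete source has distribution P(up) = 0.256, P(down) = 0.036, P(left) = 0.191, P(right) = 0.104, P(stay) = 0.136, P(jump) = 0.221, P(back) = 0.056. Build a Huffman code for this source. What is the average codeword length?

Repeatedly combine the two least-probable nodes; the expected code length is the sum of the merged weights.
merge 9/250 + 7/125 → 23/250
merge 23/250 + 13/125 → 49/250
merge 17/125 + 191/1000 → 327/1000
merge 49/250 + 221/1000 → 417/1000
merge 32/125 + 327/1000 → 583/1000
merge 417/1000 + 583/1000 → 1
L = 23/250 + 49/250 + 327/1000 + 417/1000 + 583/1000 + 1 = 523/200 = 2.615 bits/symbol.

2.615 bits/symbol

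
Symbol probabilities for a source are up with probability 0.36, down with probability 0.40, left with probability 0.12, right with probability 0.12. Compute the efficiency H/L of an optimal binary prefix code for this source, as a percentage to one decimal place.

Entropy H = −Σ p log₂ p ≈ 1.7935 bits.
Huffman merges: 3/25+3/25→6/25; 6/25+9/25→3/5; 2/5+3/5→1. L = 46/25 ≈ 1.8400.
Efficiency = H/L = 1.7935/1.8400 = 97.5%.

97.5%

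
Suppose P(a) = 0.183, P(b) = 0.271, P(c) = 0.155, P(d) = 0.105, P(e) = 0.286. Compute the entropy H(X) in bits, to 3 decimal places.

2.234 bits

H = −Σ pᵢ log₂ pᵢ.
−0.183·log₂(0.183) = 0.4484
−0.271·log₂(0.271) = 0.5105
−0.155·log₂(0.155) = 0.4169
−0.105·log₂(0.105) = 0.3414
−0.286·log₂(0.286) = 0.5165
Sum ≈ 2.2336 → 2.234 bits.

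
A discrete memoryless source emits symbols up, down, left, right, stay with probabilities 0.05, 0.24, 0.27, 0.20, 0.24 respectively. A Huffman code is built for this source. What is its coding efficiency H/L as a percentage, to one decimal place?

Entropy H = −Σ p log₂ p ≈ 2.1788 bits.
Huffman merges: 1/20+1/5→1/4; 6/25+6/25→12/25; 1/4+27/100→13/25; 12/25+13/25→1. L = 9/4 ≈ 2.2500.
Efficiency = H/L = 2.1788/2.2500 = 96.8%.

96.8%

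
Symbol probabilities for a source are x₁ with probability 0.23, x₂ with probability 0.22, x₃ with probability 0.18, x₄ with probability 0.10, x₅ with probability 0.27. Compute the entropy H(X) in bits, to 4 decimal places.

H = −Σ pᵢ log₂ pᵢ.
−0.23·log₂(0.23) = 0.4877
−0.22·log₂(0.22) = 0.4806
−0.18·log₂(0.18) = 0.4453
−0.10·log₂(0.10) = 0.3322
−0.27·log₂(0.27) = 0.5100
Sum ≈ 2.2558 → 2.2558 bits.

2.2558 bits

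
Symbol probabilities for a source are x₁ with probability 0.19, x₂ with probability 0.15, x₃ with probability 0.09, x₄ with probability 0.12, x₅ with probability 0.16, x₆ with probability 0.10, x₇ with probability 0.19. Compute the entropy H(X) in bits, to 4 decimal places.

2.7559 bits

H = −Σ pᵢ log₂ pᵢ.
−0.19·log₂(0.19) = 0.4552
−0.15·log₂(0.15) = 0.4105
−0.09·log₂(0.09) = 0.3127
−0.12·log₂(0.12) = 0.3671
−0.16·log₂(0.16) = 0.4230
−0.10·log₂(0.10) = 0.3322
−0.19·log₂(0.19) = 0.4552
Sum ≈ 2.7559 → 2.7559 bits.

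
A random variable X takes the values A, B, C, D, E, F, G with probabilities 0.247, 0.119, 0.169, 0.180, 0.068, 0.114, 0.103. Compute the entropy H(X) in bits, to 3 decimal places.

H = −Σ pᵢ log₂ pᵢ.
−0.247·log₂(0.247) = 0.4983
−0.119·log₂(0.119) = 0.3654
−0.169·log₂(0.169) = 0.4335
−0.180·log₂(0.180) = 0.4453
−0.068·log₂(0.068) = 0.2637
−0.114·log₂(0.114) = 0.3571
−0.103·log₂(0.103) = 0.3378
Sum ≈ 2.7012 → 2.701 bits.

2.701 bits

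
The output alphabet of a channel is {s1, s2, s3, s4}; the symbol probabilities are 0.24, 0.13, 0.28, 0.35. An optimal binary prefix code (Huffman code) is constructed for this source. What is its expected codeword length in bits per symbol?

2 bits/symbol

Repeatedly combine the two least-probable nodes; the expected code length is the sum of the merged weights.
merge 13/100 + 6/25 → 37/100
merge 7/25 + 7/20 → 63/100
merge 37/100 + 63/100 → 1
L = 37/100 + 63/100 + 1 = 2 bits/symbol.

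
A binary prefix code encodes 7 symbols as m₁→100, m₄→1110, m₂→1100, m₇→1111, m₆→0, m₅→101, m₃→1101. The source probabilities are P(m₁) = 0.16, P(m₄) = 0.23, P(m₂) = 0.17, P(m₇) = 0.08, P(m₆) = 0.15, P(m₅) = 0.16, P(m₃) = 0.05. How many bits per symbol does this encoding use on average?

3.23 bits/symbol

L̄ = Σ pᵢ·ℓᵢ = 0.16·3 + 0.23·4 + 0.17·4 + 0.08·4 + 0.15·1 + 0.16·3 + 0.05·4 = 3.23 bits/symbol.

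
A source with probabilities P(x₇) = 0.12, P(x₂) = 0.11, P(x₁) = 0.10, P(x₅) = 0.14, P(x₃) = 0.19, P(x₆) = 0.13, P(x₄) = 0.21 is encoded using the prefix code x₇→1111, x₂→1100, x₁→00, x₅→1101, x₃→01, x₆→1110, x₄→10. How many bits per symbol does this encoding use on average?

3 bits/symbol

L̄ = Σ pᵢ·ℓᵢ = 0.12·4 + 0.11·4 + 0.10·2 + 0.14·4 + 0.19·2 + 0.13·4 + 0.21·2 = 3 bits/symbol.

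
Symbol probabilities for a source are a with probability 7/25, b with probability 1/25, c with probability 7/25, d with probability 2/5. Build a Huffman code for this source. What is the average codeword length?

Repeatedly combine the two least-probable nodes; the expected code length is the sum of the merged weights.
merge 1/25 + 7/25 → 8/25
merge 7/25 + 8/25 → 3/5
merge 2/5 + 3/5 → 1
L = 8/25 + 3/5 + 1 = 48/25 = 1.92 bits/symbol.

1.92 bits/symbol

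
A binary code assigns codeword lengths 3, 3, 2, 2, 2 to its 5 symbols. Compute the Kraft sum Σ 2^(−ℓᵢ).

1

With common denominator 2^3 = 8: Σ 2^(−ℓᵢ) = 1/8 + 1/8 + 2/8 + 2/8 + 2/8 = 8/8 = 1.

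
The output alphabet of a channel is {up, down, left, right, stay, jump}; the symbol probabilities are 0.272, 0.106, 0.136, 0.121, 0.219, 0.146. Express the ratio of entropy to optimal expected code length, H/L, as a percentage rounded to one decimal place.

99.6%

Entropy H = −Σ p log₂ p ≈ 2.4994 bits.
Huffman merges: 53/500+121/1000→227/1000; 17/125+73/500→141/500; 219/1000+227/1000→223/500; 34/125+141/500→277/500; 223/500+277/500→1. L = 2509/1000 ≈ 2.5090.
Efficiency = H/L = 2.4994/2.5090 = 99.6%.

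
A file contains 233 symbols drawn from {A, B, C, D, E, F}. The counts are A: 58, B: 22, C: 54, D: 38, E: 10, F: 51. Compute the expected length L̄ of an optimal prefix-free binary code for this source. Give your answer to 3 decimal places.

2.438 bits/symbol

Probabilities are the counts divided by 233.
Repeatedly combine the two least-probable nodes; the expected code length is the sum of the merged weights.
merge 10/233 + 22/233 → 32/233
merge 32/233 + 38/233 → 70/233
merge 51/233 + 54/233 → 105/233
merge 58/233 + 70/233 → 128/233
merge 105/233 + 128/233 → 1
L = 32/233 + 70/233 + 105/233 + 128/233 + 1 = 568/233 ≈ 2.438 bits/symbol.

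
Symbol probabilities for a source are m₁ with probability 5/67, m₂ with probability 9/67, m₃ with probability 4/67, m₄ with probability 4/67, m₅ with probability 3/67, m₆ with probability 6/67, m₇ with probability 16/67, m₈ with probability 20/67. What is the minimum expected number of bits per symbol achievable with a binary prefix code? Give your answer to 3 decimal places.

2.701 bits/symbol

Repeatedly combine the two least-probable nodes; the expected code length is the sum of the merged weights.
merge 3/67 + 4/67 → 7/67
merge 4/67 + 5/67 → 9/67
merge 6/67 + 7/67 → 13/67
merge 9/67 + 9/67 → 18/67
merge 13/67 + 16/67 → 29/67
merge 18/67 + 20/67 → 38/67
merge 29/67 + 38/67 → 1
L = 7/67 + 9/67 + 13/67 + 18/67 + 29/67 + 38/67 + 1 = 181/67 ≈ 2.701 bits/symbol.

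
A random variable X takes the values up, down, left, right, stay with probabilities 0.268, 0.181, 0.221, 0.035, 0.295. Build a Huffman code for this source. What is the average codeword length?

Repeatedly combine the two least-probable nodes; the expected code length is the sum of the merged weights.
merge 7/200 + 181/1000 → 27/125
merge 27/125 + 221/1000 → 437/1000
merge 67/250 + 59/200 → 563/1000
merge 437/1000 + 563/1000 → 1
L = 27/125 + 437/1000 + 563/1000 + 1 = 277/125 = 2.216 bits/symbol.

2.216 bits/symbol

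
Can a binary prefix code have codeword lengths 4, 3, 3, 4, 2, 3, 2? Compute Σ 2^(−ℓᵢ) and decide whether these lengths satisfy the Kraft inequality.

With common denominator 2^4 = 16: Σ 2^(−ℓᵢ) = 1/16 + 2/16 + 2/16 + 1/16 + 4/16 + 2/16 + 4/16 = 16/16 = 1.
Kraft's inequality requires Σ ≤ 1; here Σ = 1 ≤ 1, so such a prefix code exists.

1; yes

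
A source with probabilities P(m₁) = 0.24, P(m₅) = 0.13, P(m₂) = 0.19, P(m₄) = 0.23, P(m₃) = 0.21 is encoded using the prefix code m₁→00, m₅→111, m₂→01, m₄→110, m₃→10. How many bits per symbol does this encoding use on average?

2.36 bits/symbol

L̄ = Σ pᵢ·ℓᵢ = 0.24·2 + 0.13·3 + 0.19·2 + 0.23·3 + 0.21·2 = 2.36 bits/symbol.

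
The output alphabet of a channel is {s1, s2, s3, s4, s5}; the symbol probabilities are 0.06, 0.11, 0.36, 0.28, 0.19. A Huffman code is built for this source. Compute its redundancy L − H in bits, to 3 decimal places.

0.076 bits

Entropy H = −Σ p log₂ p ≈ 2.0939 bits.
Huffman merges: 3/50+11/100→17/100; 17/100+19/100→9/25; 7/25+9/25→16/25; 9/25+16/25→1. L = 217/100 ≈ 2.1700.
L − H = 2.1700 − 2.0939 = 0.076 bits.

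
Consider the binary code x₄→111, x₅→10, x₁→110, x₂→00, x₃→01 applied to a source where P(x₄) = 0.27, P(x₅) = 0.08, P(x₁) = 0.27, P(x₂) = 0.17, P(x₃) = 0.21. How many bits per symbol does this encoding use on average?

2.54 bits/symbol

L̄ = Σ pᵢ·ℓᵢ = 0.27·3 + 0.08·2 + 0.27·3 + 0.17·2 + 0.21·2 = 2.54 bits/symbol.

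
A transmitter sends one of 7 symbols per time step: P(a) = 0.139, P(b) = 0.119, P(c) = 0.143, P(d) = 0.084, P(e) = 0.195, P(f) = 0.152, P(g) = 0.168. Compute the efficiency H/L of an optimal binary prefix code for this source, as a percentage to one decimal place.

Entropy H = −Σ p log₂ p ≈ 2.7679 bits.
Huffman merges: 21/250+119/1000→203/1000; 139/1000+143/1000→141/500; 19/125+21/125→8/25; 39/200+203/1000→199/500; 141/500+8/25→301/500; 199/500+301/500→1. L = 561/200 ≈ 2.8050.
Efficiency = H/L = 2.7679/2.8050 = 98.7%.

98.7%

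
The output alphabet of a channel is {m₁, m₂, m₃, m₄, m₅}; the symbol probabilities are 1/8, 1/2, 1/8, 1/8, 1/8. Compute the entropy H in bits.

Each probability is a power of 1/2, so log₂(1/p) is an integer.
H = Σ p·log₂(1/p) = 1/8·3 + 1/2·1 + 1/8·3 + 1/8·3 + 1/8·3 = 2 bits.

2 bits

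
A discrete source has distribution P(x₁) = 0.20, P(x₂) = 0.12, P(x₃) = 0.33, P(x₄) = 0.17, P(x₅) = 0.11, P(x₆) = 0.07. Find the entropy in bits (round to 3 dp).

H = −Σ pᵢ log₂ pᵢ.
−0.20·log₂(0.20) = 0.4644
−0.12·log₂(0.12) = 0.3671
−0.33·log₂(0.33) = 0.5278
−0.17·log₂(0.17) = 0.4346
−0.11·log₂(0.11) = 0.3503
−0.07·log₂(0.07) = 0.2686
Sum ≈ 2.4127 → 2.413 bits.

2.413 bits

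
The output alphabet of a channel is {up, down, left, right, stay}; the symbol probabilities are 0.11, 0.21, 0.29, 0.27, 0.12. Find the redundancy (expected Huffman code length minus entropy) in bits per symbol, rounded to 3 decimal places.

Entropy H = −Σ p log₂ p ≈ 2.2181 bits.
Huffman merges: 11/100+3/25→23/100; 21/100+23/100→11/25; 27/100+29/100→14/25; 11/25+14/25→1. L = 223/100 ≈ 2.2300.
L − H = 2.2300 − 2.2181 = 0.012 bits.

0.012 bits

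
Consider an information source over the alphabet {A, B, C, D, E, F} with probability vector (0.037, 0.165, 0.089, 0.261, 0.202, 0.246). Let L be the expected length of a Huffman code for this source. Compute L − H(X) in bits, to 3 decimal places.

0.032 bits

Entropy H = −Σ p log₂ p ≈ 2.3852 bits.
Huffman merges: 37/1000+89/1000→63/500; 63/500+33/200→291/1000; 101/500+123/500→56/125; 261/1000+291/1000→69/125; 56/125+69/125→1. L = 2417/1000 ≈ 2.4170.
L − H = 2.4170 − 2.3852 = 0.032 bits.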